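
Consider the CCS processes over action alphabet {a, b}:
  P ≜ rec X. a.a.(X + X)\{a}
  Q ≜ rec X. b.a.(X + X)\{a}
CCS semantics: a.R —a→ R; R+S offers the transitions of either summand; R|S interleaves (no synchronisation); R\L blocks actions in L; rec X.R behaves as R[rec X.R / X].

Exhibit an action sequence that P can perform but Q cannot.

a

LTS(P): 3 reachable states
  p0 = rec X. a.a.(X + X)\{a} | -a-> p1
  p1 = a.((rec X. a.a.(X + X)\{a}) + (rec X. a.a.(X + X)\{a}))\{a} | -a-> p2
  p2 = ((rec X. a.a.(X + X)\{a}) + (rec X. a.a.(X + X)\{a}))\{a} | ·
LTS(Q): 4 reachable states
  q0 = rec X. b.a.(X + X)\{a} | -b-> q1
  q1 = a.((rec X. b.a.(X + X)\{a}) + (rec X. b.a.(X + X)\{a}))\{a} | -a-> q2
  q2 = ((rec X. b.a.(X + X)\{a}) + (rec X. b.a.(X + X)\{a}))\{a} | -b-> q3
  q3 = (a.((rec X. b.a.(X + X)\{a}) + (rec X. b.a.(X + X)\{a}))\{a})\{a} | ·
Run σ = ⟨a⟩ on P: start {p0}
  step 1 (a): {p1}
  P completes σ.
Run σ = ⟨a⟩ on Q: start {q0}
  step 1 (a): ∅  — Q cannot continue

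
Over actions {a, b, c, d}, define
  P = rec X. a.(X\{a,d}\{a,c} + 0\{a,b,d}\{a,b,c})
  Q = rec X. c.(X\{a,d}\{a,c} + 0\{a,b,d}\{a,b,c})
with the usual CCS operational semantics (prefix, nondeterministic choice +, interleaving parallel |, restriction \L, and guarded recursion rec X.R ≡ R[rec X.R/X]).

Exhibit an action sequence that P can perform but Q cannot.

a

LTS(P): 2 reachable states
  m0 = rec X. a.(X\{a,d}\{a,c} + 0\{a,b,d}\{a,b,c}) | -a-> m1
  m1 = (rec X. a.(X\{a,d}\{a,c} + 0\{a,b,d}\{a,b,c}))\{a,d}\{a,c} + 0\{a,b,d}\{a,b,c} | ·
LTS(Q): 2 reachable states
  n0 = rec X. c.(X\{a,d}\{a,c} + 0\{a,b,d}\{a,b,c}) | -c-> n1
  n1 = (rec X. c.(X\{a,d}\{a,c} + 0\{a,b,d}\{a,b,c}))\{a,d}\{a,c} + 0\{a,b,d}\{a,b,c} | ·
Trace ⟨a⟩ through P, begin at {m0}:
  [1] a ⇒ {m1}
  P completes σ.
Trace ⟨a⟩ through Q, begin at {n0}:
  [1] a ⇒ ∅  — Q cannot continue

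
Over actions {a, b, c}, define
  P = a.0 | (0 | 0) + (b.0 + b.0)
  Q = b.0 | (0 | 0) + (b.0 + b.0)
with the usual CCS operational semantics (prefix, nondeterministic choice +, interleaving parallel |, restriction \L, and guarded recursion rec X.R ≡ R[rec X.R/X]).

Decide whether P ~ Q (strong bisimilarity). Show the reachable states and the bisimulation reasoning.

Reachable graph of P (3 states):
  s0 = a.0 | (0 | 0) + (b.0 + b.0) has moves --a--▸ s1, --b--▸ s2
  s1 = 0 | (0 | 0) has moves ∅
  s2 = 0 has moves ∅
Reachable graph of Q (3 states):
  t0 = b.0 | (0 | 0) + (b.0 + b.0) has moves --b--▸ t1, --b--▸ t2
  t1 = 0 has moves ∅
  t2 = 0 | (0 | 0) has moves ∅
Coarsest stable partition (strong bisimilarity classes):
  B0 = {s0}
  B1 = {s1, s2, t1, t2}
  B2 = {t0}
s0 ∈ B0, t0 ∈ B2 → different blocks

P ≁ Q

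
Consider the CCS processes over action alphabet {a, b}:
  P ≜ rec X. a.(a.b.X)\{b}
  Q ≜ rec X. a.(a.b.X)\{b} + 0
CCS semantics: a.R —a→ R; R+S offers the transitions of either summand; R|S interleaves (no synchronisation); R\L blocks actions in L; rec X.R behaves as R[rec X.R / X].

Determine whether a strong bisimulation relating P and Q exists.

P's transition system — 3 states:
  p0 = rec X. a.(a.b.X)\{b} ⊢ —a→ p1
  p1 = (a.b.(rec X. a.(a.b.X)\{b}))\{b} ⊢ —a→ p2
  p2 = (b.(rec X. a.(a.b.X)\{b}))\{b} ⊢ deadlocked
Q's transition system — 3 states:
  q0 = rec X. a.(a.b.X)\{b} + 0 ⊢ —a→ q1
  q1 = (a.b.(rec X. a.(a.b.X)\{b} + 0))\{b} ⊢ —a→ q2
  q2 = (b.(rec X. a.(a.b.X)\{b} + 0))\{b} ⊢ deadlocked
Coarsest stable partition (strong bisimilarity classes):
  B0 = {p0, q0}
  B1 = {p1, q1}
  B2 = {p2, q2}
p0 ∈ B0, q0 ∈ B0 → same block

YES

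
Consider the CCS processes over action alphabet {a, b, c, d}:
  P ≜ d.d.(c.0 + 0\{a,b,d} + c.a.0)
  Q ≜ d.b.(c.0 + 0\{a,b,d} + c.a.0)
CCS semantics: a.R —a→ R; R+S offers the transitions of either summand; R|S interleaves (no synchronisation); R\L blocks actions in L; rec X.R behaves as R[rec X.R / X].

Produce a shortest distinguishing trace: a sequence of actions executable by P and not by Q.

dd

Reachable graph of P (5 states):
  p0 = d.d.(c.0 + 0\{a,b,d} + c.a.0) has moves =d=> p1
  p1 = d.(c.0 + 0\{a,b,d} + c.a.0) has moves =d=> p2
  p2 = c.0 + 0\{a,b,d} + c.a.0 has moves =c=> p3, =c=> p4
  p3 = 0 has moves ·
  p4 = a.0 has moves =a=> p3
Reachable graph of Q (5 states):
  q0 = d.b.(c.0 + 0\{a,b,d} + c.a.0) has moves =d=> q1
  q1 = b.(c.0 + 0\{a,b,d} + c.a.0) has moves =b=> q2
  q2 = c.0 + 0\{a,b,d} + c.a.0 has moves =c=> q3, =c=> q4
  q3 = 0 has moves ·
  q4 = a.0 has moves =a=> q3
Trace ⟨dd⟩ through P, begin at {p0}:
  step 1 (d): {p1}
  step 2 (d): {p2}
  ✓ P
Trace ⟨dd⟩ through Q, begin at {q0}:
  step 1 (d): {q1}
  step 2 (d): ∅ (Q stuck)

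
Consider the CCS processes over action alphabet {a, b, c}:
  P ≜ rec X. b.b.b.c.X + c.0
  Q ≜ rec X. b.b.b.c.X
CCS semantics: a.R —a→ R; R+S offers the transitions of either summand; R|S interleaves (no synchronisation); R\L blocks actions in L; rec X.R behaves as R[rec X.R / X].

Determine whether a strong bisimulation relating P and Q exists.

NO

Reachable graph of P (5 states):
  m0 = rec X. b.b.b.c.X + c.0 → --b--▸ m1, --c--▸ m2
  m1 = b.b.c.(rec X. b.b.b.c.X + c.0) → --b--▸ m3
  m2 = 0 → ·
  m3 = b.c.(rec X. b.b.b.c.X + c.0) → --b--▸ m4
  m4 = c.(rec X. b.b.b.c.X + c.0) → --c--▸ m0
Reachable graph of Q (4 states):
  n0 = rec X. b.b.b.c.X → --b--▸ n1
  n1 = b.b.c.(rec X. b.b.b.c.X) → --b--▸ n2
  n2 = b.c.(rec X. b.b.b.c.X) → --b--▸ n3
  n3 = c.(rec X. b.b.b.c.X) → --c--▸ n0
Partition-refinement fixed point:
  B0 = {m0}
  B1 = {m1}
  B2 = {m3}
  B3 = {m4}
  B4 = {m2}
  B5 = {n0}
  B6 = {n1}
  B7 = {n2}
  B8 = {n3}
m0 ∈ B0, n0 ∈ B5 → different blocks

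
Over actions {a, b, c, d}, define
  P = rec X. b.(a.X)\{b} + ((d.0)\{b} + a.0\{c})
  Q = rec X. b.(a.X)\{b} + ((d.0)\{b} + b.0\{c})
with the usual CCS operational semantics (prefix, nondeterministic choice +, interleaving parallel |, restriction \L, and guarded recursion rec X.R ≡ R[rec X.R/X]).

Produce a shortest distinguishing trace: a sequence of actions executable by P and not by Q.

a

P's transition system — 7 states:
  p0 = rec X. b.(a.X)\{b} + ((d.0)\{b} + a.0\{c}) :: ··a··> p1, ··b··> p2, ··d··> p3
  p1 = 0\{c} :: stopped
  p2 = (a.(rec X. b.(a.X)\{b} + ((d.0)\{b} + a.0\{c})))\{b} :: ··a··> p4
  p3 = 0\{b} :: stopped
  p4 = (rec X. b.(a.X)\{b} + ((d.0)\{b} + a.0\{c}))\{b} :: ··a··> p5, ··d··> p6
  p5 = 0\{c}\{b} :: stopped
  p6 = 0\{b}\{b} :: stopped
Q's transition system — 6 states:
  q0 = rec X. b.(a.X)\{b} + ((d.0)\{b} + b.0\{c}) :: ··b··> q1, ··b··> q2, ··d··> q3
  q1 = (a.(rec X. b.(a.X)\{b} + ((d.0)\{b} + b.0\{c})))\{b} :: ··a··> q4
  q2 = 0\{c} :: stopped
  q3 = 0\{b} :: stopped
  q4 = (rec X. b.(a.X)\{b} + ((d.0)\{b} + b.0\{c}))\{b} :: ··d··> q5
  q5 = 0\{b}\{b} :: stopped
Run σ = ⟨a⟩ on P: start {p0}
  [1] a ⇒ {p1}
  P completes σ.
Run σ = ⟨a⟩ on Q: start {q0}
  [1] a ⇒ no successor for Q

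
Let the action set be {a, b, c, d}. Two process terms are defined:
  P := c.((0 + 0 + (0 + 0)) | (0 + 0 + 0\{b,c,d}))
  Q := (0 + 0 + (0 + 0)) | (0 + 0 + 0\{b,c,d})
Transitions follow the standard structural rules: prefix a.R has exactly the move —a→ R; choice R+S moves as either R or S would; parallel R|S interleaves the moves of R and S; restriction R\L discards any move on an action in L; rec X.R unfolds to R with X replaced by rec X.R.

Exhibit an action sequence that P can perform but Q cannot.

Reachable graph of P (2 states):
  p0 = c.((0 + 0 + (0 + 0)) | (0 + 0 + 0\{b,c,d})) → -c-> p1
  p1 = (0 + 0 + (0 + 0)) | (0 + 0 + 0\{b,c,d}) → ·
Reachable graph of Q (1 states):
  q0 = (0 + 0 + (0 + 0)) | (0 + 0 + 0\{b,c,d}) → ·
Run σ = ⟨c⟩ on P: start {p0}
  step 1 (c): {p1}
  ✓ P
Run σ = ⟨c⟩ on Q: start {q0}
  step 1 (c): ∅ (Q stuck)

c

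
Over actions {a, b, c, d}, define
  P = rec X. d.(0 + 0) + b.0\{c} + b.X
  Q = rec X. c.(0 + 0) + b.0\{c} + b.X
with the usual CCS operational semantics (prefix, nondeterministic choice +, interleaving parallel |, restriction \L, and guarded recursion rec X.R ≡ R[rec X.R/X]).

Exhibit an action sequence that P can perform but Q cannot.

d

Reachable graph of P (3 states):
  u0 = rec X. d.(0 + 0) + b.0\{c} + b.X has moves --b--▸ u0, --b--▸ u1, --d--▸ u2
  u1 = 0\{c} has moves deadlocked
  u2 = 0 + 0 has moves deadlocked
Reachable graph of Q (3 states):
  v0 = rec X. c.(0 + 0) + b.0\{c} + b.X has moves --b--▸ v0, --b--▸ v1, --c--▸ v2
  v1 = 0\{c} has moves deadlocked
  v2 = 0 + 0 has moves deadlocked
Executing d from P (initial set {u0}):
  [1] d ⇒ {u2}
  P completes σ.
Executing d from Q (initial set {v0}):
  [1] d ⇒ ∅ (Q stuck)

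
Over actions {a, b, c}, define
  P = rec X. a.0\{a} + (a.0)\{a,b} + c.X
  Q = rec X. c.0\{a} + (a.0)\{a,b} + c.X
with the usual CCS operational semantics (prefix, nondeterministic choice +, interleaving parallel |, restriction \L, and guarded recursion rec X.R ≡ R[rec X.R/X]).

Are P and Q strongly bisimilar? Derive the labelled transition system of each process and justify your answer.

LTS(P): 2 reachable states
  u0 = rec X. a.0\{a} + (a.0)\{a,b} + c.X → =a=> u1, =c=> u0
  u1 = 0\{a} → ·
LTS(Q): 2 reachable states
  v0 = rec X. c.0\{a} + (a.0)\{a,b} + c.X → =c=> v0, =c=> v1
  v1 = 0\{a} → ·
Bisimilarity quotient blocks:
  B0 = {u0}
  B1 = {u1, v1}
  B2 = {v0}
u0 ∈ B0, v0 ∈ B2 → different blocks

P ≁ Q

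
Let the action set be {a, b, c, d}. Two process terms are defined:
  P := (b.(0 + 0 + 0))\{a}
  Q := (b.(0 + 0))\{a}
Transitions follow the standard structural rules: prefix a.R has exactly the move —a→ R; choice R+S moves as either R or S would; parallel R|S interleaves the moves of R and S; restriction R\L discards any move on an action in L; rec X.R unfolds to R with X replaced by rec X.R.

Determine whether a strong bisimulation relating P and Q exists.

P ~ Q

LTS(P): 2 reachable states
  m0 = (b.(0 + 0 + 0))\{a} :: -b-> m1
  m1 = (0 + 0 + 0)\{a} :: stopped
LTS(Q): 2 reachable states
  n0 = (b.(0 + 0))\{a} :: -b-> n1
  n1 = (0 + 0)\{a} :: stopped
Bisimilarity quotient blocks:
  B0 = {m0, n0}
  B1 = {m1, n1}
m0 ∈ B0, n0 ∈ B0 → same block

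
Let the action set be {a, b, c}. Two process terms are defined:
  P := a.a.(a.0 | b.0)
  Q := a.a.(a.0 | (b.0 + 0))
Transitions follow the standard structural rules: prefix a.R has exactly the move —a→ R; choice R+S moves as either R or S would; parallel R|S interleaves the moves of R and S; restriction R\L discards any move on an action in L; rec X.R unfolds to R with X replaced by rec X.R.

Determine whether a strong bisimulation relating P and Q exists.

Reachable graph of P (6 states):
  s0 = a.a.(a.0 | b.0) :: ··a··> s1
  s1 = a.(a.0 | b.0) :: ··a··> s2
  s2 = a.0 | b.0 :: ··a··> s3, ··b··> s4
  s3 = 0 | b.0 :: ··b··> s5
  s4 = a.0 | 0 :: ··a··> s5
  s5 = 0 | 0 :: (no moves)
Reachable graph of Q (6 states):
  t0 = a.a.(a.0 | (b.0 + 0)) :: ··a··> t1
  t1 = a.(a.0 | (b.0 + 0)) :: ··a··> t2
  t2 = a.0 | (b.0 + 0) :: ··a··> t3, ··b··> t4
  t3 = 0 | (b.0 + 0) :: ··b··> t5
  t4 = a.0 | 0 :: ··a··> t5
  t5 = 0 | 0 :: (no moves)
Partition-refinement fixed point:
  B0 = {s0, t0}
  B1 = {s1, t1}
  B2 = {s2, t2}
  B3 = {s3, t3}
  B4 = {s5, t5}
  B5 = {s4, t4}
s0 ∈ B0, t0 ∈ B0 → same block

bisimilar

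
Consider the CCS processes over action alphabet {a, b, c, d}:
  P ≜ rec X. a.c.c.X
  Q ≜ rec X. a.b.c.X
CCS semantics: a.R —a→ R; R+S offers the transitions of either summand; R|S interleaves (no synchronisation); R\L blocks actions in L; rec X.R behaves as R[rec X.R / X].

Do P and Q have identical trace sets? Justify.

LTS(P): 3 reachable states
  p0 = rec X. a.c.c.X → =a=> p1
  p1 = c.c.(rec X. a.c.c.X) → =c=> p2
  p2 = c.(rec X. a.c.c.X) → =c=> p0
LTS(Q): 3 reachable states
  q0 = rec X. a.b.c.X → =a=> q1
  q1 = b.c.(rec X. a.b.c.X) → =b=> q2
  q2 = c.(rec X. a.b.c.X) → =c=> q0
Trace ⟨ac⟩ through P, begin at {p0}:
  after a @ step 1: {p1}
  after c @ step 2: {p2}
  — P admits the full trace.
Trace ⟨ac⟩ through Q, begin at {q0}:
  after a @ step 1: {q1}
  after c @ step 2: ∅  — Q cannot continue

NO — witness ⟨ac⟩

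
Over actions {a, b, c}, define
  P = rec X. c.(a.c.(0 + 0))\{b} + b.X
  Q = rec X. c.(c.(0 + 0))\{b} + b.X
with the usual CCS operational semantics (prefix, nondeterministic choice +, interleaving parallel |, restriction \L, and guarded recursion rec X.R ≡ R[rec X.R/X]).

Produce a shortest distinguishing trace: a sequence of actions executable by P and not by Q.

ca

P's transition system — 4 states:
  p0 = rec X. c.(a.c.(0 + 0))\{b} + b.X ⊢ —b→ p0, —c→ p1
  p1 = (a.c.(0 + 0))\{b} ⊢ —a→ p2
  p2 = (c.(0 + 0))\{b} ⊢ —c→ p3
  p3 = (0 + 0)\{b} ⊢ stopped
Q's transition system — 3 states:
  q0 = rec X. c.(c.(0 + 0))\{b} + b.X ⊢ —b→ q0, —c→ q1
  q1 = (c.(0 + 0))\{b} ⊢ —c→ q2
  q2 = (0 + 0)\{b} ⊢ stopped
Run σ = ⟨ca⟩ on P: start {p0}
  after c @ step 1: {p1}
  after a @ step 2: {p2}
  P completes σ.
Run σ = ⟨ca⟩ on Q: start {q0}
  after c @ step 1: {q1}
  after a @ step 2: no successor for Q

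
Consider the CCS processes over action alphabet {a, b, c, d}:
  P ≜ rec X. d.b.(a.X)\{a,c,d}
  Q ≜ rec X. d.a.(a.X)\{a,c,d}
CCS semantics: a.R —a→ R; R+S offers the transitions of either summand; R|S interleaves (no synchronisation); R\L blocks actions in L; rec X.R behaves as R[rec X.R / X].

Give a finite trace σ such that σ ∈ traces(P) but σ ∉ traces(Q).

Reachable graph of P (3 states):
  s0 = rec X. d.b.(a.X)\{a,c,d} has moves --d--▸ s1
  s1 = b.(a.(rec X. d.b.(a.X)\{a,c,d}))\{a,c,d} has moves --b--▸ s2
  s2 = (a.(rec X. d.b.(a.X)\{a,c,d}))\{a,c,d} has moves (no moves)
Reachable graph of Q (3 states):
  t0 = rec X. d.a.(a.X)\{a,c,d} has moves --d--▸ t1
  t1 = a.(a.(rec X. d.a.(a.X)\{a,c,d}))\{a,c,d} has moves --a--▸ t2
  t2 = (a.(rec X. d.a.(a.X)\{a,c,d}))\{a,c,d} has moves (no moves)
Executing db from P (initial set {s0}):
  [1] d ⇒ {s1}
  [2] b ⇒ {s2}
  P completes σ.
Executing db from Q (initial set {t0}):
  [1] d ⇒ {t1}
  [2] b ⇒ no successor for Q

db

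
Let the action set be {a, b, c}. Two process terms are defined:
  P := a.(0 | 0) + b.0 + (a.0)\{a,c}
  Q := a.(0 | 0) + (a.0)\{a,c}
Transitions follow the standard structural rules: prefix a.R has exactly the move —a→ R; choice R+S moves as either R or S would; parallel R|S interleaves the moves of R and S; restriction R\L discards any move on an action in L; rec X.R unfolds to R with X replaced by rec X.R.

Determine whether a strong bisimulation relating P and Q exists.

not bisimilar

LTS(P): 3 reachable states
  u0 = a.(0 | 0) + b.0 + (a.0)\{a,c} | --a--▸ u1, --b--▸ u2
  u1 = 0 | 0 | (no moves)
  u2 = 0 | (no moves)
LTS(Q): 2 reachable states
  v0 = a.(0 | 0) + (a.0)\{a,c} | --a--▸ v1
  v1 = 0 | 0 | (no moves)
Bisimilarity quotient blocks:
  B0 = {u0}
  B1 = {u1, u2, v1}
  B2 = {v0}
u0 ∈ B0, v0 ∈ B2 → different blocks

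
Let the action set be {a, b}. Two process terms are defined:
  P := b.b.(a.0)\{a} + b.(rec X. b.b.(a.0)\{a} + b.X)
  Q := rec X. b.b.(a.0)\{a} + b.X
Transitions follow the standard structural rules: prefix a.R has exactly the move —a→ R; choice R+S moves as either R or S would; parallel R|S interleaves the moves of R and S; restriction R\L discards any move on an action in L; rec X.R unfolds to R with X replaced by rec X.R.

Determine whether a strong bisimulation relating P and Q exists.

YES

Reachable graph of P (4 states):
  p0 = b.b.(a.0)\{a} + b.(rec X. b.b.(a.0)\{a} + b.X) ⊢ ··b··> p1, ··b··> p2
  p1 = b.(a.0)\{a} ⊢ ··b··> p3
  p2 = rec X. b.b.(a.0)\{a} + b.X ⊢ ··b··> p1, ··b··> p2
  p3 = (a.0)\{a} ⊢ (no moves)
Reachable graph of Q (3 states):
  q0 = rec X. b.b.(a.0)\{a} + b.X ⊢ ··b··> q0, ··b··> q1
  q1 = b.(a.0)\{a} ⊢ ··b··> q2
  q2 = (a.0)\{a} ⊢ (no moves)
Bisimilarity quotient blocks:
  B0 = {p0, p2, q0}
  B1 = {p1, q1}
  B2 = {p3, q2}
p0 ∈ B0, q0 ∈ B0 → same block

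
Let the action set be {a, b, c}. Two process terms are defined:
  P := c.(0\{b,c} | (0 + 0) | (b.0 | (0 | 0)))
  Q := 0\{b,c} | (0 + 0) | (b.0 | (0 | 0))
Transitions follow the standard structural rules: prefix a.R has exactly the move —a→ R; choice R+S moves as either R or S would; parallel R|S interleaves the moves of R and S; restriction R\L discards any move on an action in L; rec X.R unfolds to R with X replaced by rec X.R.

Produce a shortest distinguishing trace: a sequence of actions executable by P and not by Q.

LTS(P): 3 reachable states
  u0 = c.(0\{b,c} | (0 + 0) | (b.0 | (0 | 0))) ⊢ -c-> u1
  u1 = 0\{b,c} | (0 + 0) | (b.0 | (0 | 0)) ⊢ -b-> u2
  u2 = 0\{b,c} | (0 + 0) | (0 | (0 | 0)) ⊢ ∅
LTS(Q): 2 reachable states
  v0 = 0\{b,c} | (0 + 0) | (b.0 | (0 | 0)) ⊢ -b-> v1
  v1 = 0\{b,c} | (0 + 0) | (0 | (0 | 0)) ⊢ ∅
Trace ⟨c⟩ through P, begin at {u0}:
  [1] c ⇒ {u1}
  P completes σ.
Trace ⟨c⟩ through Q, begin at {v0}:
  [1] c ⇒ ∅ (Q stuck)

c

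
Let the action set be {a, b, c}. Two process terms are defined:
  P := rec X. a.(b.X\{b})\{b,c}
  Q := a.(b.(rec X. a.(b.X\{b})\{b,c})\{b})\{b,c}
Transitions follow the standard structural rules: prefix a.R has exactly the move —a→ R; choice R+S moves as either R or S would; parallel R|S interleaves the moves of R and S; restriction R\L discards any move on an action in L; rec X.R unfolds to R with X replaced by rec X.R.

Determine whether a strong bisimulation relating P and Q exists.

P ~ Q

P's transition system — 2 states:
  m0 = rec X. a.(b.X\{b})\{b,c} :: —a→ m1
  m1 = (b.(rec X. a.(b.X\{b})\{b,c})\{b})\{b,c} :: deadlocked
Q's transition system — 2 states:
  n0 = a.(b.(rec X. a.(b.X\{b})\{b,c})\{b})\{b,c} :: —a→ n1
  n1 = (b.(rec X. a.(b.X\{b})\{b,c})\{b})\{b,c} :: deadlocked
Partition-refinement fixed point:
  B0 = {m0, n0}
  B1 = {m1, n1}
m0 ∈ B0, n0 ∈ B0 → same block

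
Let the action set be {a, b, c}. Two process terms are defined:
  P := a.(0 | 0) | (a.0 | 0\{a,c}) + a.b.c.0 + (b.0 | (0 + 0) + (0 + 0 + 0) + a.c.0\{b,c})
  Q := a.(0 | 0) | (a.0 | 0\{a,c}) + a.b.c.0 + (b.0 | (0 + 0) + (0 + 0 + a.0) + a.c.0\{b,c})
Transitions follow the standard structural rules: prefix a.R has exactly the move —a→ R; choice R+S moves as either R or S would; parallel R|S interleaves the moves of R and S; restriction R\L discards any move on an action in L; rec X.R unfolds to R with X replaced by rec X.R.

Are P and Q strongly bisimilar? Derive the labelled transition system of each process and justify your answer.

P's transition system — 10 states:
  p0 = a.(0 | 0) | (a.0 | 0\{a,c}) + a.b.c.0 + (b.0 | (0 + 0) + (0 + 0 + 0) + a.c.0\{b,c}) → ··a··> p1, ··a··> p2, ··a··> p3, ··a··> p4, ··b··> p5
  p1 = 0 | 0 | (a.0 | 0\{a,c}) → ··a··> p6
  p2 = a.(0 | 0) | (0 | 0\{a,c}) → ··a··> p6
  p3 = b.c.0 → ··b··> p7
  p4 = c.0\{b,c} → ··c··> p8
  p5 = 0 | (0 + 0) → deadlocked
  p6 = 0 | 0 | (0 | 0\{a,c}) → deadlocked
  p7 = c.0 → ··c··> p9
  p8 = 0\{b,c} → deadlocked
  p9 = 0 → deadlocked
Q's transition system — 10 states:
  q0 = a.(0 | 0) | (a.0 | 0\{a,c}) + a.b.c.0 + (b.0 | (0 + 0) + (0 + 0 + a.0) + a.c.0\{b,c}) → ··a··> q1, ··a··> q2, ··a··> q3, ··a··> q4, ··a··> q5, ··b··> q6
  q1 = 0 → deadlocked
  q2 = 0 | 0 | (a.0 | 0\{a,c}) → ··a··> q7
  q3 = a.(0 | 0) | (0 | 0\{a,c}) → ··a··> q7
  q4 = b.c.0 → ··b··> q8
  q5 = c.0\{b,c} → ··c··> q9
  q6 = 0 | (0 + 0) → deadlocked
  q7 = 0 | 0 | (0 | 0\{a,c}) → deadlocked
  q8 = c.0 → ··c··> q1
  q9 = 0\{b,c} → deadlocked
Coarsest stable partition (strong bisimilarity classes):
  B0 = {p0}
  B1 = {p3, q4}
  B2 = {p4, p7, q5, q8}
  B3 = {p5, p6, p8, p9, q1, q6, q7, q9}
  B4 = {p1, p2, q2, q3}
  B5 = {q0}
p0 ∈ B0, q0 ∈ B5 → different blocks

P ≁ Q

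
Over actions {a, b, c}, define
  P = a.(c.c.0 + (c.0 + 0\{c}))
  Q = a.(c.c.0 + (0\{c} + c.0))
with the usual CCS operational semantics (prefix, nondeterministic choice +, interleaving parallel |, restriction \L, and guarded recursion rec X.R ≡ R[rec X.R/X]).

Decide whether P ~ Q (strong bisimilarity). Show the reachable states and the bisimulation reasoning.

P's transition system — 4 states:
  s0 = a.(c.c.0 + (c.0 + 0\{c})) has moves ··a··> s1
  s1 = c.c.0 + (c.0 + 0\{c}) has moves ··c··> s2, ··c··> s3
  s2 = 0 has moves ∅
  s3 = c.0 has moves ··c··> s2
Q's transition system — 4 states:
  t0 = a.(c.c.0 + (0\{c} + c.0)) has moves ··a··> t1
  t1 = c.c.0 + (0\{c} + c.0) has moves ··c··> t2, ··c··> t3
  t2 = 0 has moves ∅
  t3 = c.0 has moves ··c··> t2
Bisimilarity quotient blocks:
  B0 = {s0, t0}
  B1 = {s1, t1}
  B2 = {s3, t3}
  B3 = {s2, t2}
s0 ∈ B0, t0 ∈ B0 → same block

YES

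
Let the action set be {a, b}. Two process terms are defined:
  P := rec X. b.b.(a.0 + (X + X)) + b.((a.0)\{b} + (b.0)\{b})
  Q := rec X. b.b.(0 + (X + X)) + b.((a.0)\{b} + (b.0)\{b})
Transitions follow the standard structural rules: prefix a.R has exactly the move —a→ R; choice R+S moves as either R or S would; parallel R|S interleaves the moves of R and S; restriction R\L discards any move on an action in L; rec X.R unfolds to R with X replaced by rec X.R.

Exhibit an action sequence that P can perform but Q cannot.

Reachable graph of P (6 states):
  m0 = rec X. b.b.(a.0 + (X + X)) + b.((a.0)\{b} + (b.0)\{b}) → -b-> m1, -b-> m2
  m1 = (a.0)\{b} + (b.0)\{b} → -a-> m3
  m2 = b.(a.0 + ((rec X. b.b.(a.0 + (X + X)) + b.((a.0)\{b} + (b.0)\{b})) + (rec X. b.b.(a.0 + (X + X)) + b.((a.0)\{b} + (b.0)\{b})))) → -b-> m4
  m3 = 0\{b} → ·
  m4 = a.0 + ((rec X. b.b.(a.0 + (X + X)) + b.((a.0)\{b} + (b.0)\{b})) + (rec X. b.b.(a.0 + (X + X)) + b.((a.0)\{b} + (b.0)\{b}))) → -a-> m5, -b-> m1, -b-> m2
  m5 = 0 → ·
Reachable graph of Q (5 states):
  n0 = rec X. b.b.(0 + (X + X)) + b.((a.0)\{b} + (b.0)\{b}) → -b-> n1, -b-> n2
  n1 = (a.0)\{b} + (b.0)\{b} → -a-> n3
  n2 = b.(0 + ((rec X. b.b.(0 + (X + X)) + b.((a.0)\{b} + (b.0)\{b})) + (rec X. b.b.(0 + (X + X)) + b.((a.0)\{b} + (b.0)\{b})))) → -b-> n4
  n3 = 0\{b} → ·
  n4 = 0 + ((rec X. b.b.(0 + (X + X)) + b.((a.0)\{b} + (b.0)\{b})) + (rec X. b.b.(0 + (X + X)) + b.((a.0)\{b} + (b.0)\{b}))) → -b-> n1, -b-> n2
Executing bba from P (initial set {m0}):
  after b @ step 1: {m1, m2}
  after b @ step 2: {m4}
  after a @ step 3: {m5}
  P completes σ.
Executing bba from Q (initial set {n0}):
  after b @ step 1: {n1, n2}
  after b @ step 2: {n4}
  after a @ step 3: ∅ (Q stuck)

bba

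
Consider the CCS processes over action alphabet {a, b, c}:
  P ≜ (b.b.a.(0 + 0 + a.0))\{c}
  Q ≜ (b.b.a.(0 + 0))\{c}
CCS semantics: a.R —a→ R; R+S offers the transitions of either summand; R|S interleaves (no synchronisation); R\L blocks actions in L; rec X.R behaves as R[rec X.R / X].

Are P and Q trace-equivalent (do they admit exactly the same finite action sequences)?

NO — witness ⟨bbaa⟩

Reachable graph of P (5 states):
  p0 = (b.b.a.(0 + 0 + a.0))\{c} ⊢ —b→ p1
  p1 = (b.a.(0 + 0 + a.0))\{c} ⊢ —b→ p2
  p2 = (a.(0 + 0 + a.0))\{c} ⊢ —a→ p3
  p3 = (0 + 0 + a.0)\{c} ⊢ —a→ p4
  p4 = 0\{c} ⊢ stopped
Reachable graph of Q (4 states):
  q0 = (b.b.a.(0 + 0))\{c} ⊢ —b→ q1
  q1 = (b.a.(0 + 0))\{c} ⊢ —b→ q2
  q2 = (a.(0 + 0))\{c} ⊢ —a→ q3
  q3 = (0 + 0)\{c} ⊢ stopped
Run σ = ⟨bbaa⟩ on P: start {p0}
  step 1 (b): {p1}
  step 2 (b): {p2}
  step 3 (a): {p3}
  step 4 (a): {p4}
  P completes σ.
Run σ = ⟨bbaa⟩ on Q: start {q0}
  step 1 (b): {q1}
  step 2 (b): {q2}
  step 3 (a): {q3}
  step 4 (a): ∅  — Q cannot continue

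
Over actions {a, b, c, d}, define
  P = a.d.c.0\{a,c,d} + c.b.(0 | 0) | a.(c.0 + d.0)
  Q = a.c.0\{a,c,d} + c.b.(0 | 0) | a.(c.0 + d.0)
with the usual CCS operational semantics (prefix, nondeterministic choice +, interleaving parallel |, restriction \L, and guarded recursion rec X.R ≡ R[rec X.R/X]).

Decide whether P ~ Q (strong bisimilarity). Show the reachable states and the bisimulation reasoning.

P's transition system — 12 states:
  u0 = a.d.c.0\{a,c,d} + c.b.(0 | 0) | a.(c.0 + d.0) | =a=> u1, =a=> u2, =c=> u3
  u1 = c.b.(0 | 0) | (c.0 + d.0) | =c=> u4, =c=> u5, =d=> u5
  u2 = d.c.0\{a,c,d} | =d=> u6
  u3 = b.(0 | 0) | a.(c.0 + d.0) | =a=> u4, =b=> u7
  u4 = b.(0 | 0) | (c.0 + d.0) | =b=> u8, =c=> u9, =d=> u9
  u5 = c.b.(0 | 0) | 0 | =c=> u9
  u6 = c.0\{a,c,d} | =c=> u10
  u7 = 0 | 0 | a.(c.0 + d.0) | =a=> u8
  u8 = 0 | 0 | (c.0 + d.0) | =c=> u11, =d=> u11
  u9 = b.(0 | 0) | 0 | =b=> u11
  u10 = 0\{a,c,d} | deadlocked
  u11 = 0 | 0 | 0 | deadlocked
Q's transition system — 11 states:
  v0 = a.c.0\{a,c,d} + c.b.(0 | 0) | a.(c.0 + d.0) | =a=> v1, =a=> v2, =c=> v3
  v1 = c.0\{a,c,d} | =c=> v4
  v2 = c.b.(0 | 0) | (c.0 + d.0) | =c=> v5, =c=> v6, =d=> v6
  v3 = b.(0 | 0) | a.(c.0 + d.0) | =a=> v5, =b=> v7
  v4 = 0\{a,c,d} | deadlocked
  v5 = b.(0 | 0) | (c.0 + d.0) | =b=> v8, =c=> v9, =d=> v9
  v6 = c.b.(0 | 0) | 0 | =c=> v9
  v7 = 0 | 0 | a.(c.0 + d.0) | =a=> v8
  v8 = 0 | 0 | (c.0 + d.0) | =c=> v10, =d=> v10
  v9 = b.(0 | 0) | 0 | =b=> v10
  v10 = 0 | 0 | 0 | deadlocked
Bisimilarity quotient blocks:
  B0 = {u0}
  B1 = {u2}
  B2 = {u6, v1}
  B3 = {u10, u11, v10, v4}
  B4 = {u3, v3}
  B5 = {u4, v5}
  B6 = {u9, v9}
  B7 = {u8, v8}
  B8 = {u7, v7}
  B9 = {u1, v2}
  B10 = {u5, v6}
  B11 = {v0}
u0 ∈ B0, v0 ∈ B11 → different blocks

P ≁ Q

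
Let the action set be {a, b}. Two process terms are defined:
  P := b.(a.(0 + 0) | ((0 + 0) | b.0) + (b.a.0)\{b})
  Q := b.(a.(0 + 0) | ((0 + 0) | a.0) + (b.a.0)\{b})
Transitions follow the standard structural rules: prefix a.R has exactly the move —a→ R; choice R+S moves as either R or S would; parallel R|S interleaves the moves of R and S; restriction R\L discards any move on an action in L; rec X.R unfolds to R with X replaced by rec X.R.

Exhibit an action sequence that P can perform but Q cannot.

bb

Reachable graph of P (5 states):
  s0 = b.(a.(0 + 0) | ((0 + 0) | b.0) + (b.a.0)\{b}) ⊢ --b--▸ s1
  s1 = a.(0 + 0) | ((0 + 0) | b.0) + (b.a.0)\{b} ⊢ --a--▸ s2, --b--▸ s3
  s2 = (0 + 0) | ((0 + 0) | b.0) ⊢ --b--▸ s4
  s3 = a.(0 + 0) | ((0 + 0) | 0) ⊢ --a--▸ s4
  s4 = (0 + 0) | ((0 + 0) | 0) ⊢ stopped
Reachable graph of Q (5 states):
  t0 = b.(a.(0 + 0) | ((0 + 0) | a.0) + (b.a.0)\{b}) ⊢ --b--▸ t1
  t1 = a.(0 + 0) | ((0 + 0) | a.0) + (b.a.0)\{b} ⊢ --a--▸ t2, --a--▸ t3
  t2 = (0 + 0) | ((0 + 0) | a.0) ⊢ --a--▸ t4
  t3 = a.(0 + 0) | ((0 + 0) | 0) ⊢ --a--▸ t4
  t4 = (0 + 0) | ((0 + 0) | 0) ⊢ stopped
Run σ = ⟨bb⟩ on P: start {s0}
  step 1 (b): {s1}
  step 2 (b): {s3}
  P completes σ.
Run σ = ⟨bb⟩ on Q: start {t0}
  step 1 (b): {t1}
  step 2 (b): ∅  — Q cannot continue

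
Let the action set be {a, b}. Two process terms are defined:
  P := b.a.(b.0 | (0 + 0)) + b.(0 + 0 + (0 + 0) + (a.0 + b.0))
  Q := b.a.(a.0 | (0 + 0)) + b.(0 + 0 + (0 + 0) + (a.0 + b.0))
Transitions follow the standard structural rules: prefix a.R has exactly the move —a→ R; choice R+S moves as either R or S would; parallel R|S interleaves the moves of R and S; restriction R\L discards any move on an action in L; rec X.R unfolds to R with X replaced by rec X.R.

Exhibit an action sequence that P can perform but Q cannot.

P's transition system — 6 states:
  s0 = b.a.(b.0 | (0 + 0)) + b.(0 + 0 + (0 + 0) + (a.0 + b.0)) has moves =b=> s1, =b=> s2
  s1 = 0 + 0 + (0 + 0) + (a.0 + b.0) has moves =a=> s3, =b=> s3
  s2 = a.(b.0 | (0 + 0)) has moves =a=> s4
  s3 = 0 has moves ·
  s4 = b.0 | (0 + 0) has moves =b=> s5
  s5 = 0 | (0 + 0) has moves ·
Q's transition system — 6 states:
  t0 = b.a.(a.0 | (0 + 0)) + b.(0 + 0 + (0 + 0) + (a.0 + b.0)) has moves =b=> t1, =b=> t2
  t1 = 0 + 0 + (0 + 0) + (a.0 + b.0) has moves =a=> t3, =b=> t3
  t2 = a.(a.0 | (0 + 0)) has moves =a=> t4
  t3 = 0 has moves ·
  t4 = a.0 | (0 + 0) has moves =a=> t5
  t5 = 0 | (0 + 0) has moves ·
Executing bab from P (initial set {s0}):
  step 1 (b): {s1, s2}
  step 2 (a): {s3, s4}
  step 3 (b): {s5}
  — P admits the full trace.
Executing bab from Q (initial set {t0}):
  step 1 (b): {t1, t2}
  step 2 (a): {t3, t4}
  step 3 (b): ∅ (Q stuck)

bab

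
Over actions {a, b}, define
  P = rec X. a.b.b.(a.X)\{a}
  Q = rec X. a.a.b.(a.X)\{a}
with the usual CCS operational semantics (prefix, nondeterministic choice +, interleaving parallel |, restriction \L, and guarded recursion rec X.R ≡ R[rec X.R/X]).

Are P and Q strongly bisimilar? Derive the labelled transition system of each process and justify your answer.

LTS(P): 4 reachable states
  m0 = rec X. a.b.b.(a.X)\{a} :: --a--▸ m1
  m1 = b.b.(a.(rec X. a.b.b.(a.X)\{a}))\{a} :: --b--▸ m2
  m2 = b.(a.(rec X. a.b.b.(a.X)\{a}))\{a} :: --b--▸ m3
  m3 = (a.(rec X. a.b.b.(a.X)\{a}))\{a} :: ∅
LTS(Q): 4 reachable states
  n0 = rec X. a.a.b.(a.X)\{a} :: --a--▸ n1
  n1 = a.b.(a.(rec X. a.a.b.(a.X)\{a}))\{a} :: --a--▸ n2
  n2 = b.(a.(rec X. a.a.b.(a.X)\{a}))\{a} :: --b--▸ n3
  n3 = (a.(rec X. a.a.b.(a.X)\{a}))\{a} :: ∅
Bisimilarity quotient blocks:
  B0 = {m0}
  B1 = {m1}
  B2 = {m2, n2}
  B3 = {m3, n3}
  B4 = {n0}
  B5 = {n1}
m0 ∈ B0, n0 ∈ B4 → different blocks

not bisimilar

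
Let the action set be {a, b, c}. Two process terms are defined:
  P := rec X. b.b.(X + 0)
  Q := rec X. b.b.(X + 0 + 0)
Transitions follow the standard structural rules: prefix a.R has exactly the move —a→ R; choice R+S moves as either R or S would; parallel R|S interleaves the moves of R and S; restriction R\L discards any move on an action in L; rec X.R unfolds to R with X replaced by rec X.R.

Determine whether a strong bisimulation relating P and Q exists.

LTS(P): 3 reachable states
  u0 = rec X. b.b.(X + 0) has moves =b=> u1
  u1 = b.((rec X. b.b.(X + 0)) + 0) has moves =b=> u2
  u2 = (rec X. b.b.(X + 0)) + 0 has moves =b=> u1
LTS(Q): 3 reachable states
  v0 = rec X. b.b.(X + 0 + 0) has moves =b=> v1
  v1 = b.((rec X. b.b.(X + 0 + 0)) + 0 + 0) has moves =b=> v2
  v2 = (rec X. b.b.(X + 0 + 0)) + 0 + 0 has moves =b=> v1
Partition-refinement fixed point:
  B0 = {u0, u1, u2, v0, v1, v2}
u0 ∈ B0, v0 ∈ B0 → same block

bisimilar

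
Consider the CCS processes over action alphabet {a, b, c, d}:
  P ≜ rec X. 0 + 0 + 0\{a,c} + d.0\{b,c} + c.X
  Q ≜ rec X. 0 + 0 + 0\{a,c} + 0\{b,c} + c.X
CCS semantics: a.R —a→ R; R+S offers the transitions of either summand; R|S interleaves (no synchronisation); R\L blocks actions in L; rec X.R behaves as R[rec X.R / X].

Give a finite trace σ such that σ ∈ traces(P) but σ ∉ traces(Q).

d

LTS(P): 2 reachable states
  u0 = rec X. 0 + 0 + 0\{a,c} + d.0\{b,c} + c.X :: -c-> u0, -d-> u1
  u1 = 0\{b,c} :: stopped
LTS(Q): 1 reachable states
  v0 = rec X. 0 + 0 + 0\{a,c} + 0\{b,c} + c.X :: -c-> v0
Run σ = ⟨d⟩ on P: start {u0}
  [1] d ⇒ {u1}
  ✓ P
Run σ = ⟨d⟩ on Q: start {v0}
  [1] d ⇒ no successor for Q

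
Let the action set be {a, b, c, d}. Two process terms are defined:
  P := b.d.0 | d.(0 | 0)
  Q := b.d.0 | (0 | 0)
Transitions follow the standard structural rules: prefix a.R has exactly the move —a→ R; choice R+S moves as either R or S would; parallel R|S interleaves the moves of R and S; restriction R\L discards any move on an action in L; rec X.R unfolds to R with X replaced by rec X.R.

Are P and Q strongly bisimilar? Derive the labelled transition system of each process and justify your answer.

NO

LTS(P): 6 reachable states
  p0 = b.d.0 | d.(0 | 0) | =b=> p1, =d=> p2
  p1 = d.0 | d.(0 | 0) | =d=> p3, =d=> p4
  p2 = b.d.0 | (0 | 0) | =b=> p4
  p3 = 0 | d.(0 | 0) | =d=> p5
  p4 = d.0 | (0 | 0) | =d=> p5
  p5 = 0 | (0 | 0) | ·
LTS(Q): 3 reachable states
  q0 = b.d.0 | (0 | 0) | =b=> q1
  q1 = d.0 | (0 | 0) | =d=> q2
  q2 = 0 | (0 | 0) | ·
Coarsest stable partition (strong bisimilarity classes):
  B0 = {p0}
  B1 = {p1}
  B2 = {p3, p4, q1}
  B3 = {p5, q2}
  B4 = {p2, q0}
p0 ∈ B0, q0 ∈ B4 → different blocks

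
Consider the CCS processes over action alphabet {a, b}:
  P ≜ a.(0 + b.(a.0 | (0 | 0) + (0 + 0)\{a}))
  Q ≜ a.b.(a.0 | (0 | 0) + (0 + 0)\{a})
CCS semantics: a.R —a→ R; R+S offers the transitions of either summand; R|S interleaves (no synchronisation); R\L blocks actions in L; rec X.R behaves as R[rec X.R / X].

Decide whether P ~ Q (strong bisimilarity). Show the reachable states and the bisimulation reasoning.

P's transition system — 4 states:
  p0 = a.(0 + b.(a.0 | (0 | 0) + (0 + 0)\{a})) has moves =a=> p1
  p1 = 0 + b.(a.0 | (0 | 0) + (0 + 0)\{a}) has moves =b=> p2
  p2 = a.0 | (0 | 0) + (0 + 0)\{a} has moves =a=> p3
  p3 = 0 | (0 | 0) has moves ·
Q's transition system — 4 states:
  q0 = a.b.(a.0 | (0 | 0) + (0 + 0)\{a}) has moves =a=> q1
  q1 = b.(a.0 | (0 | 0) + (0 + 0)\{a}) has moves =b=> q2
  q2 = a.0 | (0 | 0) + (0 + 0)\{a} has moves =a=> q3
  q3 = 0 | (0 | 0) has moves ·
Bisimilarity quotient blocks:
  B0 = {p0, q0}
  B1 = {p1, q1}
  B2 = {p2, q2}
  B3 = {p3, q3}
p0 ∈ B0, q0 ∈ B0 → same block

P ~ Q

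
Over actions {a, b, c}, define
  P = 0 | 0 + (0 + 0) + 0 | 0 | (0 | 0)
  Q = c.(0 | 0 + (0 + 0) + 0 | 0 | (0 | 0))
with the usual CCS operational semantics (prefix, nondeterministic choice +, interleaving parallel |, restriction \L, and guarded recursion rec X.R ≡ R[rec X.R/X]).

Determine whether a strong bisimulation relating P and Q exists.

NO

LTS(P): 1 reachable states
  m0 = 0 | 0 + (0 + 0) + 0 | 0 | (0 | 0) | deadlocked
LTS(Q): 2 reachable states
  n0 = c.(0 | 0 + (0 + 0) + 0 | 0 | (0 | 0)) | —c→ n1
  n1 = 0 | 0 + (0 + 0) + 0 | 0 | (0 | 0) | deadlocked
Coarsest stable partition (strong bisimilarity classes):
  B0 = {m0, n1}
  B1 = {n0}
m0 ∈ B0, n0 ∈ B1 → different blocks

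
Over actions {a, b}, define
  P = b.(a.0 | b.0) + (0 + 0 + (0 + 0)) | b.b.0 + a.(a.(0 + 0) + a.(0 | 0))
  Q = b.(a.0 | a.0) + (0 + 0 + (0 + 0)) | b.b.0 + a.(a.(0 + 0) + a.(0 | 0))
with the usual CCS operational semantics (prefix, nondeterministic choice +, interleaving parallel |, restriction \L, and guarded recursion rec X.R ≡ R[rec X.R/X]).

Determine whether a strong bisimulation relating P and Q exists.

NO

P's transition system — 9 states:
  u0 = b.(a.0 | b.0) + (0 + 0 + (0 + 0)) | b.b.0 + a.(a.(0 + 0) + a.(0 | 0)) has moves —a→ u1, —b→ u2, —b→ u3
  u1 = a.(0 + 0) + a.(0 | 0) has moves —a→ u4, —a→ u5
  u2 = (0 + 0 + (0 + 0)) | b.0 has moves —b→ u6
  u3 = a.0 | b.0 has moves —a→ u7, —b→ u8
  u4 = 0 + 0 has moves ·
  u5 = 0 | 0 has moves ·
  u6 = (0 + 0 + (0 + 0)) | 0 has moves ·
  u7 = 0 | b.0 has moves —b→ u5
  u8 = a.0 | 0 has moves —a→ u5
Q's transition system — 9 states:
  v0 = b.(a.0 | a.0) + (0 + 0 + (0 + 0)) | b.b.0 + a.(a.(0 + 0) + a.(0 | 0)) has moves —a→ v1, —b→ v2, —b→ v3
  v1 = a.(0 + 0) + a.(0 | 0) has moves —a→ v4, —a→ v5
  v2 = (0 + 0 + (0 + 0)) | b.0 has moves —b→ v6
  v3 = a.0 | a.0 has moves —a→ v7, —a→ v8
  v4 = 0 + 0 has moves ·
  v5 = 0 | 0 has moves ·
  v6 = (0 + 0 + (0 + 0)) | 0 has moves ·
  v7 = 0 | a.0 has moves —a→ v5
  v8 = a.0 | 0 has moves —a→ v5
Coarsest stable partition (strong bisimilarity classes):
  B0 = {u0}
  B1 = {u2, u7, v2}
  B2 = {u4, u5, u6, v4, v5, v6}
  B3 = {u1, u8, v1, v7, v8}
  B4 = {u3}
  B5 = {v0}
  B6 = {v3}
u0 ∈ B0, v0 ∈ B5 → different blocks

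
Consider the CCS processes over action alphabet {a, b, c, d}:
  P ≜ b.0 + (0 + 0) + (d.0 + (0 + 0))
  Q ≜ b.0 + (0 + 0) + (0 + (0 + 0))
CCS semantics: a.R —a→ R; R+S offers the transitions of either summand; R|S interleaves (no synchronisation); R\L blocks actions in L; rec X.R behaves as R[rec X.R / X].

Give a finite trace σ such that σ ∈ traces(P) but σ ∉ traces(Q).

d

P's transition system — 2 states:
  s0 = b.0 + (0 + 0) + (d.0 + (0 + 0)) → ··b··> s1, ··d··> s1
  s1 = 0 → ∅
Q's transition system — 2 states:
  t0 = b.0 + (0 + 0) + (0 + (0 + 0)) → ··b··> t1
  t1 = 0 → ∅
Run σ = ⟨d⟩ on P: start {s0}
  step 1 (d): {s1}
  ✓ P
Run σ = ⟨d⟩ on Q: start {t0}
  step 1 (d): ∅  — Q cannot continue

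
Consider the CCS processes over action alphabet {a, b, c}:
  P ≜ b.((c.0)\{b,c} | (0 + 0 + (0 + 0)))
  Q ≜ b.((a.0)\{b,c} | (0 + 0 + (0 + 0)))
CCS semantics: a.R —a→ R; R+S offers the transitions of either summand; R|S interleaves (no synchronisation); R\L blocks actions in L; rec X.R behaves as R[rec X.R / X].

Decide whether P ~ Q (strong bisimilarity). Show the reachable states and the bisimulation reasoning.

LTS(P): 2 reachable states
  m0 = b.((c.0)\{b,c} | (0 + 0 + (0 + 0))) → ··b··> m1
  m1 = (c.0)\{b,c} | (0 + 0 + (0 + 0)) → stopped
LTS(Q): 3 reachable states
  n0 = b.((a.0)\{b,c} | (0 + 0 + (0 + 0))) → ··b··> n1
  n1 = (a.0)\{b,c} | (0 + 0 + (0 + 0)) → ··a··> n2
  n2 = 0\{b,c} | (0 + 0 + (0 + 0)) → stopped
Partition-refinement fixed point:
  B0 = {m0}
  B1 = {m1, n2}
  B2 = {n0}
  B3 = {n1}
m0 ∈ B0, n0 ∈ B2 → different blocks

P ≁ Q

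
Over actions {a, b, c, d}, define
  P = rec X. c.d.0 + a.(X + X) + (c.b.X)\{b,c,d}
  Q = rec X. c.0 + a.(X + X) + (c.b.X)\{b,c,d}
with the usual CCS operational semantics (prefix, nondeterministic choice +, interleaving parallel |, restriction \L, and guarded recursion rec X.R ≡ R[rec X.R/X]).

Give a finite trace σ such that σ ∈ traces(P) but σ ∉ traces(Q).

cd

LTS(P): 4 reachable states
  m0 = rec X. c.d.0 + a.(X + X) + (c.b.X)\{b,c,d} → —a→ m1, —c→ m2
  m1 = (rec X. c.d.0 + a.(X + X) + (c.b.X)\{b,c,d}) + (rec X. c.d.0 + a.(X + X) + (c.b.X)\{b,c,d}) → —a→ m1, —c→ m2
  m2 = d.0 → —d→ m3
  m3 = 0 → deadlocked
LTS(Q): 3 reachable states
  n0 = rec X. c.0 + a.(X + X) + (c.b.X)\{b,c,d} → —a→ n1, —c→ n2
  n1 = (rec X. c.0 + a.(X + X) + (c.b.X)\{b,c,d}) + (rec X. c.0 + a.(X + X) + (c.b.X)\{b,c,d}) → —a→ n1, —c→ n2
  n2 = 0 → deadlocked
Executing cd from P (initial set {m0}):
  step 1 (c): {m2}
  step 2 (d): {m3}
  ✓ P
Executing cd from Q (initial set {n0}):
  step 1 (c): {n2}
  step 2 (d): no successor for Q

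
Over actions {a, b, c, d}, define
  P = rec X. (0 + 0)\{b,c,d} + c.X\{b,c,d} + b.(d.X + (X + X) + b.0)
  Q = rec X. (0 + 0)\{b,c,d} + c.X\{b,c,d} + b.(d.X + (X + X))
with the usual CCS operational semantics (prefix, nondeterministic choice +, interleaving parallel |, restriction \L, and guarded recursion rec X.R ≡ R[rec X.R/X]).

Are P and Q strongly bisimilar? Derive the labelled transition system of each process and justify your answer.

P's transition system — 4 states:
  m0 = rec X. (0 + 0)\{b,c,d} + c.X\{b,c,d} + b.(d.X + (X + X) + b.0) ⊢ —b→ m1, —c→ m2
  m1 = d.(rec X. (0 + 0)\{b,c,d} + c.X\{b,c,d} + b.(d.X + (X + X) + b.0)) + ((rec X. (0 + 0)\{b,c,d} + c.X\{b,c,d} + b.(d.X + (X + X) + b.0)) + (rec X. (0 + 0)\{b,c,d} + c.X\{b,c,d} + b.(d.X + (X + X) + b.0))) + b.0 ⊢ —b→ m1, —b→ m3, —c→ m2, —d→ m0
  m2 = (rec X. (0 + 0)\{b,c,d} + c.X\{b,c,d} + b.(d.X + (X + X) + b.0))\{b,c,d} ⊢ deadlocked
  m3 = 0 ⊢ deadlocked
Q's transition system — 3 states:
  n0 = rec X. (0 + 0)\{b,c,d} + c.X\{b,c,d} + b.(d.X + (X + X)) ⊢ —b→ n1, —c→ n2
  n1 = d.(rec X. (0 + 0)\{b,c,d} + c.X\{b,c,d} + b.(d.X + (X + X))) + ((rec X. (0 + 0)\{b,c,d} + c.X\{b,c,d} + b.(d.X + (X + X))) + (rec X. (0 + 0)\{b,c,d} + c.X\{b,c,d} + b.(d.X + (X + X)))) ⊢ —b→ n1, —c→ n2, —d→ n0
  n2 = (rec X. (0 + 0)\{b,c,d} + c.X\{b,c,d} + b.(d.X + (X + X)))\{b,c,d} ⊢ deadlocked
Partition-refinement fixed point:
  B0 = {m0}
  B1 = {m2, m3, n2}
  B2 = {m1}
  B3 = {n0}
  B4 = {n1}
m0 ∈ B0, n0 ∈ B3 → different blocks

not bisimilar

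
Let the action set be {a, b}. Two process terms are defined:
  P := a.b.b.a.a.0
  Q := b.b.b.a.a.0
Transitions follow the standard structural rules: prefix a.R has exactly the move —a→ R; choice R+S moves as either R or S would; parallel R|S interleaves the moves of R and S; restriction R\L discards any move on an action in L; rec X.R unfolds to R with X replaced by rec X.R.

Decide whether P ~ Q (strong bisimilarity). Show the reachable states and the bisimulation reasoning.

P ≁ Q

Reachable graph of P (6 states):
  u0 = a.b.b.a.a.0 has moves =a=> u1
  u1 = b.b.a.a.0 has moves =b=> u2
  u2 = b.a.a.0 has moves =b=> u3
  u3 = a.a.0 has moves =a=> u4
  u4 = a.0 has moves =a=> u5
  u5 = 0 has moves deadlocked
Reachable graph of Q (6 states):
  v0 = b.b.b.a.a.0 has moves =b=> v1
  v1 = b.b.a.a.0 has moves =b=> v2
  v2 = b.a.a.0 has moves =b=> v3
  v3 = a.a.0 has moves =a=> v4
  v4 = a.0 has moves =a=> v5
  v5 = 0 has moves deadlocked
Bisimilarity quotient blocks:
  B0 = {u0}
  B1 = {u1, v1}
  B2 = {u2, v2}
  B3 = {u3, v3}
  B4 = {u4, v4}
  B5 = {u5, v5}
  B6 = {v0}
u0 ∈ B0, v0 ∈ B6 → different blocks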